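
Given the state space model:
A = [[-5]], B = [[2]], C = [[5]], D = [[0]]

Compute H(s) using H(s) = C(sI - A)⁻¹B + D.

(sI - A)⁻¹ = 1/(s + 5). H(s) = 5 × 2/(s + 5) + 0 = 10/(s + 5).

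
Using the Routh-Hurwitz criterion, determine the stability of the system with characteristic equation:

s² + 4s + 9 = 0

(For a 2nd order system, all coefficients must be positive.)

Coefficients: 1, 4, 9. All positive, so system is stable.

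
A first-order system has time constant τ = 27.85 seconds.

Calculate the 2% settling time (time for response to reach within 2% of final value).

For first-order system, 2% settling time ≈ 4τ = 4 × 27.85 = 111.4 s.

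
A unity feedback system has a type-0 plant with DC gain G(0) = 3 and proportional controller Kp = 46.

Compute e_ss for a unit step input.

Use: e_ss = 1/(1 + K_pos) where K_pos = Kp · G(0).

K_pos = Kp · G(0) = 46 × 3 = 138. e_ss = 1/(1 + 138) = 0.0072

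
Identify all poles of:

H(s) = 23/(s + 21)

Pole is where denominator = 0: s + 21 = 0, so s = -21.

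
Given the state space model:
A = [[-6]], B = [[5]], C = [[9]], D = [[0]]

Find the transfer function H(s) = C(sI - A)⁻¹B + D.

(sI - A)⁻¹ = 1/(s + 6). H(s) = 9 × 5/(s + 6) + 0 = 45/(s + 6).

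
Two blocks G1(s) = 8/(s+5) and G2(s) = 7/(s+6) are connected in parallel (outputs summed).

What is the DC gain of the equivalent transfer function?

Parallel: G_eq = G1 + G2. DC gain = G1(0) + G2(0) = 8/5 + 7/6 = 1.6 + 1.1667 = 2.7667.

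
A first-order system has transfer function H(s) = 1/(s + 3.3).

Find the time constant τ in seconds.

For H(s) = 1/(s + 1/τ), the pole is at -1/τ = -3.3, so τ = 1/3.3 = 0.3030 s.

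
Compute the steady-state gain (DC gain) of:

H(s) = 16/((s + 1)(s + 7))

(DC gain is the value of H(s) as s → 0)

DC gain = H(0) = 16/(1 × 7) = 16/7 = 2.2857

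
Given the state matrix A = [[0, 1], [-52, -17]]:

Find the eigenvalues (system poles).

det(A - λI) = λ² - (-17)λ + 52 = (λ - (-4))(λ - (-13)). Eigenvalues: -4, -13.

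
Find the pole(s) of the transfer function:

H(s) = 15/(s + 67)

Pole is where denominator = 0: s + 67 = 0, so s = -67.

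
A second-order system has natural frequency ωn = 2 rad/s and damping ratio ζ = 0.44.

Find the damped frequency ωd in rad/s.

ωd = ωn√(1 - ζ²) = 2√(1 - 0.44²) = 1.8 rad/s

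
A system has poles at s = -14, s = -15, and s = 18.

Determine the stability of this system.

Pole(s) at s = 18 are not in the left half-plane. System is unstable.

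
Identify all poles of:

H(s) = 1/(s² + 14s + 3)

Discriminant = 14² - 4×1×3 = 196 - 12 = 184 > 0, so two distinct real poles. Using quadratic formula: s = (-14 ± √184)/(2×1) = (-14 ± √184)/2, with √184 ≈ 13.5647. s₁ ≈ -0.2177, s₂ ≈ -13.7823. Poles: s₁ = -0.2177, s₂ = -13.7823.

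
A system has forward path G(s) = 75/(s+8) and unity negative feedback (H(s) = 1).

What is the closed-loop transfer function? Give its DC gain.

T(s) = G/(1+GH) = [75/(s+8)] / [1 + 75/(s+8)] = 75/(s+8+75) = 75/(s+83). DC gain = 75/83 = 0.9036.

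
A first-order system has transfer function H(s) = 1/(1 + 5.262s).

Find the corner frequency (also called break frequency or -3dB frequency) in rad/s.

Corner frequency = 1/τ = 1/5.262 = 0.19 rad/s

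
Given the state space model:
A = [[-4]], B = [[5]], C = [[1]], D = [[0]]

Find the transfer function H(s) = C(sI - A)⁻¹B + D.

(sI - A)⁻¹ = 1/(s + 4). H(s) = 1 × 5/(s + 4) + 0 = 5/(s + 4).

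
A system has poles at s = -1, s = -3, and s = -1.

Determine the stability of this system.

All poles are in the left half-plane. System is stable.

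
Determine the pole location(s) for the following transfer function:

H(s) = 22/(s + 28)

Pole is where denominator = 0: s + 28 = 0, so s = -28.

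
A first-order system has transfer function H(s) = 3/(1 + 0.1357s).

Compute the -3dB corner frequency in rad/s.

Corner frequency = 1/τ = 1/0.1357 = 7.369 rad/s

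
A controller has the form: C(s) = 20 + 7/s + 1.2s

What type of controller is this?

This is a Proportional-Integral-Derivative (PID) controller.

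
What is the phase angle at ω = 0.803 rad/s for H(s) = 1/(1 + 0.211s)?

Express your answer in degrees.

Phase = -arctan(ωτ) = -arctan(0.803 × 0.211) = -9.6°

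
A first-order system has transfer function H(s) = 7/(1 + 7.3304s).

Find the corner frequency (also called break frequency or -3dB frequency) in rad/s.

Corner frequency = 1/τ = 1/7.3304 = 0.136 rad/s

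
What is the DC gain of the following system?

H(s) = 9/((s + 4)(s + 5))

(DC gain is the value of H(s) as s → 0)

DC gain = H(0) = 9/(4 × 5) = 9/20 = 0.45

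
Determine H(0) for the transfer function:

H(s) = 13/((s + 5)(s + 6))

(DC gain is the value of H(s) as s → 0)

DC gain = H(0) = 13/(5 × 6) = 13/30 = 0.4333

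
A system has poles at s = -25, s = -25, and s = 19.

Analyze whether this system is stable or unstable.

Pole(s) at s = 19 are not in the left half-plane. System is unstable.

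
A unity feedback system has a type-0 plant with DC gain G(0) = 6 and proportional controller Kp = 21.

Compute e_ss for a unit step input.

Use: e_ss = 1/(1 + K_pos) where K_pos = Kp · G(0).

K_pos = Kp · G(0) = 21 × 6 = 126. e_ss = 1/(1 + 126) = 0.0079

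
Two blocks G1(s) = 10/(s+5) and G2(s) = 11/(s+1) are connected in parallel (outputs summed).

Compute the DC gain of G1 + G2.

Parallel: G_eq = G1 + G2. DC gain = G1(0) + G2(0) = 10/5 + 11/1 = 2 + 11 = 13.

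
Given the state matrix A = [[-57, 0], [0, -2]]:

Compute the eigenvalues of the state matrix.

For diagonal matrix, eigenvalues are diagonal entries: λ₁ = -57, λ₂ = -2.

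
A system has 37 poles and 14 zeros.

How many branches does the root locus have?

Root locus has n branches where n = number of poles = 37.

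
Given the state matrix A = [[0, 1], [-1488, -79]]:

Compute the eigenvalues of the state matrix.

det(A - λI) = λ² - (-79)λ + 1488 = (λ - (-31))(λ - (-48)). Eigenvalues: -31, -48.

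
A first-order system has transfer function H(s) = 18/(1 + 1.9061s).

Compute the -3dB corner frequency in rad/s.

Corner frequency = 1/τ = 1/1.9061 = 0.525 rad/s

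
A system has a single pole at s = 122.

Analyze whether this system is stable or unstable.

Pole at s = 122 is in the right half-plane. Unstable.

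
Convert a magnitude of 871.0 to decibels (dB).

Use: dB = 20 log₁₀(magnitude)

dB = 20 log₁₀(871.0) = 58.8 dB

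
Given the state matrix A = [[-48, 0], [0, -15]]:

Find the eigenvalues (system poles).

For diagonal matrix, eigenvalues are diagonal entries: λ₁ = -48, λ₂ = -15.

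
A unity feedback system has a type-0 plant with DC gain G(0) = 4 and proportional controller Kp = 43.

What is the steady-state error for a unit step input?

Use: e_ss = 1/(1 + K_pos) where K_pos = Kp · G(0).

K_pos = Kp · G(0) = 43 × 4 = 172. e_ss = 1/(1 + 172) = 0.0058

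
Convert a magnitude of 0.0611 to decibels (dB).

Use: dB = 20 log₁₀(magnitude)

dB = 20 log₁₀(0.0611) = -24.3 dB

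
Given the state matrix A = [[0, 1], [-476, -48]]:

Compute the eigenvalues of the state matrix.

det(A - λI) = λ² - (-48)λ + 476 = (λ - (-34))(λ - (-14)). Eigenvalues: -34, -14.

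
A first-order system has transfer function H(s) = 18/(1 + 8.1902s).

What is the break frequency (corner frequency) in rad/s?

Corner frequency = 1/τ = 1/8.1902 = 0.122 rad/s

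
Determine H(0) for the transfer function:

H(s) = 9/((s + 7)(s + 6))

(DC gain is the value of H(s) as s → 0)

DC gain = H(0) = 9/(7 × 6) = 9/42 = 0.2143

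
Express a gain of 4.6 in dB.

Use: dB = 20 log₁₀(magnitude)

dB = 20 log₁₀(4.6) = 13.3 dB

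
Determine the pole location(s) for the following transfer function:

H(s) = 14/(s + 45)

Pole is where denominator = 0: s + 45 = 0, so s = -45.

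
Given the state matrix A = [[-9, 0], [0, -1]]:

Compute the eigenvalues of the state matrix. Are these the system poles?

For diagonal matrix, eigenvalues are diagonal entries: λ₁ = -9, λ₂ = -1. Eigenvalues of A = system poles.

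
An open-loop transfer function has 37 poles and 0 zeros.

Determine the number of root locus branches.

Root locus has n branches where n = number of poles = 37.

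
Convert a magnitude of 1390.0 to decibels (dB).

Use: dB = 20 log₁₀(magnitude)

dB = 20 log₁₀(1390.0) = 62.9 dB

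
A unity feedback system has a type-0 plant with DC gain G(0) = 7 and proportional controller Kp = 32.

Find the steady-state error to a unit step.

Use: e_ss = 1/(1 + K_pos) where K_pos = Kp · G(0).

K_pos = Kp · G(0) = 32 × 7 = 224. e_ss = 1/(1 + 224) = 0.0044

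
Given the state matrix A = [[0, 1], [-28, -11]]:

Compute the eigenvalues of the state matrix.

det(A - λI) = λ² - (-11)λ + 28 = (λ - (-7))(λ - (-4)). Eigenvalues: -7, -4.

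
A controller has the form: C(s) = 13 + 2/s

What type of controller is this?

This is a Proportional-Integral (PI) controller.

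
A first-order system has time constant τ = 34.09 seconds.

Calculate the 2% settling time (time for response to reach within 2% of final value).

For first-order system, 2% settling time ≈ 4τ = 4 × 34.09 = 136.36 s.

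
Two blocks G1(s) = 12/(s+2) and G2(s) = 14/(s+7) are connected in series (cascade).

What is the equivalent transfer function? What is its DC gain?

Series: multiply transfer functions. G_eq = 12/(s+2) × 14/(s+7) = 168/((s+2)(s+7)). DC gain = 168/(2×7) = 12.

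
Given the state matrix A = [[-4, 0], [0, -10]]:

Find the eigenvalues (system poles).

For diagonal matrix, eigenvalues are diagonal entries: λ₁ = -4, λ₂ = -10.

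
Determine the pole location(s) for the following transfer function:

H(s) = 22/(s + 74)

Pole is where denominator = 0: s + 74 = 0, so s = -74.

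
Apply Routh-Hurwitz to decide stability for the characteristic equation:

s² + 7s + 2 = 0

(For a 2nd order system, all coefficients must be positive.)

Coefficients: 1, 7, 2. All positive, so system is stable.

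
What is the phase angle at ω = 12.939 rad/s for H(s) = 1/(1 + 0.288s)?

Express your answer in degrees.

Phase = -arctan(ωτ) = -arctan(12.939 × 0.288) = -75.0°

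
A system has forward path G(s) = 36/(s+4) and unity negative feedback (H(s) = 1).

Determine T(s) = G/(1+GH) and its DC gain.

T(s) = G/(1+GH) = [36/(s+4)] / [1 + 36/(s+4)] = 36/(s+4+36) = 36/(s+40). DC gain = 36/40 = 0.9.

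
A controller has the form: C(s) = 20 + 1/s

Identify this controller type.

This is a Proportional-Integral (PI) controller.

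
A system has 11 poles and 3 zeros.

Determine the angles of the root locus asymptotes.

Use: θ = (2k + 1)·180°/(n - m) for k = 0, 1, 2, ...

n - m = 11 - 3 = 8. Angles: θk = (2k + 1)·180°/8 = 22.5°, 67.5°, 112.5°, 157.5°, 202.5°, 247.5°, 292.5°, 337.5°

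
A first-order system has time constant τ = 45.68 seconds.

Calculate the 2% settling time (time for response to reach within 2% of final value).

For first-order system, 2% settling time ≈ 4τ = 4 × 45.68 = 182.72 s.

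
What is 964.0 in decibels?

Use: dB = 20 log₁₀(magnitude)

dB = 20 log₁₀(964.0) = 59.7 dB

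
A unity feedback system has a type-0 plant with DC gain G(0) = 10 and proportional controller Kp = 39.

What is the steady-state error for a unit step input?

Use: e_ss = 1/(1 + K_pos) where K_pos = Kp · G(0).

K_pos = Kp · G(0) = 39 × 10 = 390. e_ss = 1/(1 + 390) = 0.0026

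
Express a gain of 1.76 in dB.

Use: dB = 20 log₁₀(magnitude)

dB = 20 log₁₀(1.76) = 4.9 dB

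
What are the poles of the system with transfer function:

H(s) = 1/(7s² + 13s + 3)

Discriminant = 13² - 4×7×3 = 169 - 84 = 85 > 0, so two distinct real poles. Using quadratic formula: s = (-13 ± √85)/(2×7) = (-13 ± √85)/14, with √85 ≈ 9.2195. s₁ ≈ -0.2700, s₂ ≈ -1.5871. Poles: s₁ = -0.2700, s₂ = -1.5871.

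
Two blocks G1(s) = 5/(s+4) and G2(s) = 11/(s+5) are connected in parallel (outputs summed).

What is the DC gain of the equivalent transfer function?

Parallel: G_eq = G1 + G2. DC gain = G1(0) + G2(0) = 5/4 + 11/5 = 1.25 + 2.2 = 3.45.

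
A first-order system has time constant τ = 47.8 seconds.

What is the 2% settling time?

For first-order system, 2% settling time ≈ 4τ = 4 × 47.8 = 191.2 s.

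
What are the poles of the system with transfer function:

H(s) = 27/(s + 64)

Pole is where denominator = 0: s + 64 = 0, so s = -64.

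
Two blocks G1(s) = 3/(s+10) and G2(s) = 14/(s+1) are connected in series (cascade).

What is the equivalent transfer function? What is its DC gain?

Series: multiply transfer functions. G_eq = 3/(s+10) × 14/(s+1) = 42/((s+10)(s+1)). DC gain = 42/(10×1) = 4.2.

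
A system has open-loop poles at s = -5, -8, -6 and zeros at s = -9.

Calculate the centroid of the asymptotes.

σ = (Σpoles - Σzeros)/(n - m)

σ = (Σpoles - Σzeros)/(n - m) = (-19 - (-9))/(3 - 1) = -10/2 = -5.0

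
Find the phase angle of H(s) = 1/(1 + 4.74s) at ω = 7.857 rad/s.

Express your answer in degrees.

Phase = -arctan(ωτ) = -arctan(7.857 × 4.74) = -88.5°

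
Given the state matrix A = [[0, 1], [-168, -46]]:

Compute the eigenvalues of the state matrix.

det(A - λI) = λ² - (-46)λ + 168 = (λ - (-42))(λ - (-4)). Eigenvalues: -42, -4.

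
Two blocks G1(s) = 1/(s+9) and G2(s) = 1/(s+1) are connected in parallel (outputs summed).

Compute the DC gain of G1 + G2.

Parallel: G_eq = G1 + G2. DC gain = G1(0) + G2(0) = 1/9 + 1/1 = 0.1111 + 1 = 1.1111.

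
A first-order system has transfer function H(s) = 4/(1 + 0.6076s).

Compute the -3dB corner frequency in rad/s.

Corner frequency = 1/τ = 1/0.6076 = 1.646 rad/s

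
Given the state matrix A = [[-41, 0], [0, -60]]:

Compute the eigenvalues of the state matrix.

For diagonal matrix, eigenvalues are diagonal entries: λ₁ = -41, λ₂ = -60.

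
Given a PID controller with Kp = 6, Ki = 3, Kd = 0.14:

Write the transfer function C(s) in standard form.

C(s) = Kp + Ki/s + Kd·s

Substituting values: C(s) = 6 + 3/s + 0.14s = (0.14s² + 6s + 3)/s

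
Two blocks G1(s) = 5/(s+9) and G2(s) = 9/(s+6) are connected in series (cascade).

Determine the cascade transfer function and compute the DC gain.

Series: multiply transfer functions. G_eq = 5/(s+9) × 9/(s+6) = 45/((s+9)(s+6)). DC gain = 45/(9×6) = 0.8333.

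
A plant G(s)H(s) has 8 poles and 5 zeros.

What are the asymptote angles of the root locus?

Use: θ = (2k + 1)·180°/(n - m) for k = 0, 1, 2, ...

n - m = 8 - 5 = 3. Angles: θk = (2k + 1)·180°/3 = 60°, 180°, 300°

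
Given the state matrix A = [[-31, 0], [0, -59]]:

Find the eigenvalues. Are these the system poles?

For diagonal matrix, eigenvalues are diagonal entries: λ₁ = -31, λ₂ = -59. Eigenvalues of A = system poles.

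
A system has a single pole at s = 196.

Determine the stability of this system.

Pole at s = 196 is in the right half-plane. Unstable.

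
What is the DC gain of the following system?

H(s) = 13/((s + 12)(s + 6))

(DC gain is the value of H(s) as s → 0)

DC gain = H(0) = 13/(12 × 6) = 13/72 = 0.1806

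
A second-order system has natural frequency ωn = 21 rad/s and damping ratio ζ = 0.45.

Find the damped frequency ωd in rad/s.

ωd = ωn√(1 - ζ²) = 21√(1 - 0.45²) = 18.75 rad/s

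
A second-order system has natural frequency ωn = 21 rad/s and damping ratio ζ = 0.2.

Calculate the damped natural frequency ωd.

ωd = ωn√(1 - ζ²) = 21√(1 - 0.2²) = 20.58 rad/s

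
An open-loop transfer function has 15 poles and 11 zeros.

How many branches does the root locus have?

Root locus has n branches where n = number of poles = 15.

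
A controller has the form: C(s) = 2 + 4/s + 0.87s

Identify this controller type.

This is a Proportional-Integral-Derivative (PID) controller.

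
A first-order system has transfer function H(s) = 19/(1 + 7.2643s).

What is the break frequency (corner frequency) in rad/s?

Corner frequency = 1/τ = 1/7.2643 = 0.138 rad/s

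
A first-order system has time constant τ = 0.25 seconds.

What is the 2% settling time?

For first-order system, 2% settling time ≈ 4τ = 4 × 0.25 = 1.0 s.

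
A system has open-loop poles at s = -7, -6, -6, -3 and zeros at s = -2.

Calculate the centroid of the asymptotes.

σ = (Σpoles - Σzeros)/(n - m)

σ = (Σpoles - Σzeros)/(n - m) = (-22 - (-2))/(4 - 1) = -20/3 = -6.67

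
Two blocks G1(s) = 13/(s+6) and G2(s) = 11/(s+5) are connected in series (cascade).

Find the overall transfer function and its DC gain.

Series: multiply transfer functions. G_eq = 13/(s+6) × 11/(s+5) = 143/((s+6)(s+5)). DC gain = 143/(6×5) = 4.7667.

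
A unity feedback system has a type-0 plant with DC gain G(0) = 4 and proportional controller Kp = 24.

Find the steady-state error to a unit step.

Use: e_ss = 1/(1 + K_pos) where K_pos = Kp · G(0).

K_pos = Kp · G(0) = 24 × 4 = 96. e_ss = 1/(1 + 96) = 0.0103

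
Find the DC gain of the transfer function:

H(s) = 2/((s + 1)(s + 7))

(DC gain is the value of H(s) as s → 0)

DC gain = H(0) = 2/(1 × 7) = 2/7 = 0.2857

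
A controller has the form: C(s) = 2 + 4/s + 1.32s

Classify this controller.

This is a Proportional-Integral-Derivative (PID) controller.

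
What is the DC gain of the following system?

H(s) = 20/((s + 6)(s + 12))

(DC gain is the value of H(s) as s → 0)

DC gain = H(0) = 20/(6 × 12) = 20/72 = 0.2778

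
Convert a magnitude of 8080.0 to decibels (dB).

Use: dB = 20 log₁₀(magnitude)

dB = 20 log₁₀(8080.0) = 78.1 dB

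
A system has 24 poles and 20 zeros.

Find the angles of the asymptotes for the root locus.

n - m = 24 - 20 = 4. Angles: θk = (2k + 1)·180°/4 = 45°, 135°, 225°, 315°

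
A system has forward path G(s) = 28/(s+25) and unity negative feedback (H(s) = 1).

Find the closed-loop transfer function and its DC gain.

T(s) = G/(1+GH) = [28/(s+25)] / [1 + 28/(s+25)] = 28/(s+25+28) = 28/(s+53). DC gain = 28/53 = 0.5283.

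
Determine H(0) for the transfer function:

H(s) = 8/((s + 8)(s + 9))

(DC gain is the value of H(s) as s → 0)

DC gain = H(0) = 8/(8 × 9) = 8/72 = 0.1111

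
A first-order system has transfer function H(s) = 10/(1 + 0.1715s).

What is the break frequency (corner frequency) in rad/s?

Corner frequency = 1/τ = 1/0.1715 = 5.831 rad/s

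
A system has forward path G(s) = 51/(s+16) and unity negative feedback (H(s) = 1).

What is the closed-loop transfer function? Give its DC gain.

T(s) = G/(1+GH) = [51/(s+16)] / [1 + 51/(s+16)] = 51/(s+16+51) = 51/(s+67). DC gain = 51/67 = 0.7612.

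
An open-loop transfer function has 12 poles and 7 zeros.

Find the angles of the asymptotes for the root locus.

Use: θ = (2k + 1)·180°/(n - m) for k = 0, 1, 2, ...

n - m = 12 - 7 = 5. Angles: θk = (2k + 1)·180°/5 = 36°, 108°, 180°, 252°, 324°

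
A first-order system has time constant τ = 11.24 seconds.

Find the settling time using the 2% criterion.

For first-order system, 2% settling time ≈ 4τ = 4 × 11.24 = 44.96 s.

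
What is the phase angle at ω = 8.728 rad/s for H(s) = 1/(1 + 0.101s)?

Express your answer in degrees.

Phase = -arctan(ωτ) = -arctan(8.728 × 0.101) = -41.4°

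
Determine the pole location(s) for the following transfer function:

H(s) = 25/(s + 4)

Pole is where denominator = 0: s + 4 = 0, so s = -4.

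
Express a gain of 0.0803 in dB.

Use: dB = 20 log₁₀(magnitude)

dB = 20 log₁₀(0.0803) = -21.9 dB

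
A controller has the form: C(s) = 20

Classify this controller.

This is a Proportional (P) controller.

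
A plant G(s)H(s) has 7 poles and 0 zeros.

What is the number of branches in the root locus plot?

Root locus has n branches where n = number of poles = 7.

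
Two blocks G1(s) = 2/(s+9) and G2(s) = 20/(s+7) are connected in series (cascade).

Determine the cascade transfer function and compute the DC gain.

Series: multiply transfer functions. G_eq = 2/(s+9) × 20/(s+7) = 40/((s+9)(s+7)). DC gain = 40/(9×7) = 0.6349.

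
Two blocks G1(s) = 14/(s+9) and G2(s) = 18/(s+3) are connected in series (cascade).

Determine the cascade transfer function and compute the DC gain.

Series: multiply transfer functions. G_eq = 14/(s+9) × 18/(s+3) = 252/((s+9)(s+3)). DC gain = 252/(9×3) = 9.3333.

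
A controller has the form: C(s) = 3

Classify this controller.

This is a Proportional (P) controller.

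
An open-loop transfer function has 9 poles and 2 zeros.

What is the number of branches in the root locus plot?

Root locus has n branches where n = number of poles = 9.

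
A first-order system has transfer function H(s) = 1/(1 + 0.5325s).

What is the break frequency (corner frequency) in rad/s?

Corner frequency = 1/τ = 1/0.5325 = 1.878 rad/s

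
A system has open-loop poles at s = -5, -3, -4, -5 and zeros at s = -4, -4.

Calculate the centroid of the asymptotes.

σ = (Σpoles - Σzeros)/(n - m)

σ = (Σpoles - Σzeros)/(n - m) = (-17 - (-8))/(4 - 2) = -9/2 = -4.5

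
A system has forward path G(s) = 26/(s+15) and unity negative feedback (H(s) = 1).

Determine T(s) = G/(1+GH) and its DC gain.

T(s) = G/(1+GH) = [26/(s+15)] / [1 + 26/(s+15)] = 26/(s+15+26) = 26/(s+41). DC gain = 26/41 = 0.6341.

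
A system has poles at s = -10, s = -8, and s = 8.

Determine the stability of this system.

Pole(s) at s = 8 are not in the left half-plane. System is unstable.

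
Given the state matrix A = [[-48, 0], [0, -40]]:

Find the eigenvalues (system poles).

For diagonal matrix, eigenvalues are diagonal entries: λ₁ = -48, λ₂ = -40.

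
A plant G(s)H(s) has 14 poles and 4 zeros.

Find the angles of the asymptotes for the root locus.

n - m = 14 - 4 = 10. Angles: θk = (2k + 1)·180°/10 = 18°, 54°, 90°, 126°, 162°, 198°, 234°, 270°, 306°, 342°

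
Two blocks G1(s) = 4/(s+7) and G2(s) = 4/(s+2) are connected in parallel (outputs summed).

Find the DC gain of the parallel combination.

Parallel: G_eq = G1 + G2. DC gain = G1(0) + G2(0) = 4/7 + 4/2 = 0.5714 + 2 = 2.5714.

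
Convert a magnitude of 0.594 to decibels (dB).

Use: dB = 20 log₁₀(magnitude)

dB = 20 log₁₀(0.594) = -4.5 dB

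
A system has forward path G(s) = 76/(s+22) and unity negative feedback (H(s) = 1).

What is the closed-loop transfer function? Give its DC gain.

T(s) = G/(1+GH) = [76/(s+22)] / [1 + 76/(s+22)] = 76/(s+22+76) = 76/(s+98). DC gain = 76/98 = 0.7755.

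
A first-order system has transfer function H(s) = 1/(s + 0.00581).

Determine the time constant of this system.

For H(s) = 1/(s + 1/τ), the pole is at -1/τ = -0.00581, so τ = 1/0.00581 = 172.1 s.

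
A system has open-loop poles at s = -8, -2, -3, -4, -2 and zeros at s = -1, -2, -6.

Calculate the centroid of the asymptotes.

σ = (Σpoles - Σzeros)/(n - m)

σ = (Σpoles - Σzeros)/(n - m) = (-19 - (-9))/(5 - 3) = -10/2 = -5.0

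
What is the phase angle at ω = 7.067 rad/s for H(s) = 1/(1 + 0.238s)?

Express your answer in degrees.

Phase = -arctan(ωτ) = -arctan(7.067 × 0.238) = -59.3°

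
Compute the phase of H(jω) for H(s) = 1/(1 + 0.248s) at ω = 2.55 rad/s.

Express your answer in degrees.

Phase = -arctan(ωτ) = -arctan(2.55 × 0.248) = -32.3°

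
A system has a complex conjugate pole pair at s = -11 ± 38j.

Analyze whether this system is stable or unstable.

Real part of poles is -11 (< 0, left half-plane). Stable.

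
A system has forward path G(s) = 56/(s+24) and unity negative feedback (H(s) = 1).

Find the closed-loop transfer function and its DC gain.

T(s) = G/(1+GH) = [56/(s+24)] / [1 + 56/(s+24)] = 56/(s+24+56) = 56/(s+80). DC gain = 56/80 = 0.7.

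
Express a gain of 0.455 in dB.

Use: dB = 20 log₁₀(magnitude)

dB = 20 log₁₀(0.455) = -6.8 dB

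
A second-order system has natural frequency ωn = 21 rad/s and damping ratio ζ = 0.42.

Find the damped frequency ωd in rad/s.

ωd = ωn√(1 - ζ²) = 21√(1 - 0.42²) = 19.06 rad/s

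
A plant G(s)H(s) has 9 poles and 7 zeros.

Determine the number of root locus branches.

Root locus has n branches where n = number of poles = 9.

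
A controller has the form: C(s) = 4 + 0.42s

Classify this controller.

This is a Proportional-Derivative (PD) controller.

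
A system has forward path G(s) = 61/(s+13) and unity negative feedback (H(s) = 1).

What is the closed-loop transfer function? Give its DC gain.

T(s) = G/(1+GH) = [61/(s+13)] / [1 + 61/(s+13)] = 61/(s+13+61) = 61/(s+74). DC gain = 61/74 = 0.8243.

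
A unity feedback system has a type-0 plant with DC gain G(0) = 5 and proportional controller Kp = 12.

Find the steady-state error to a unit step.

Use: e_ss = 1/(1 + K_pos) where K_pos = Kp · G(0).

K_pos = Kp · G(0) = 12 × 5 = 60. e_ss = 1/(1 + 60) = 0.0164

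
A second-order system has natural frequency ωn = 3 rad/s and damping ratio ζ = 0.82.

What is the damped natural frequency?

ωd = ωn√(1 - ζ²) = 3√(1 - 0.82²) = 1.72 rad/s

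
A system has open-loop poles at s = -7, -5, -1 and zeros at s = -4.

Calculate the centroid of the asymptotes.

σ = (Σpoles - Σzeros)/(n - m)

σ = (Σpoles - Σzeros)/(n - m) = (-13 - (-4))/(3 - 1) = -9/2 = -4.5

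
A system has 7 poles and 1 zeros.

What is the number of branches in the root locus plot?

Root locus has n branches where n = number of poles = 7.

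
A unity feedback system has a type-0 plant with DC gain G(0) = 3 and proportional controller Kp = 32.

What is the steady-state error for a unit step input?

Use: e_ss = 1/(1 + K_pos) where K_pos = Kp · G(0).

K_pos = Kp · G(0) = 32 × 3 = 96. e_ss = 1/(1 + 96) = 0.0103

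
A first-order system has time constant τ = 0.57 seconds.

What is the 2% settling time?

For first-order system, 2% settling time ≈ 4τ = 4 × 0.57 = 2.28 s.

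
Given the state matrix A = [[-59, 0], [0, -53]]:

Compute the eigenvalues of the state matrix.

For diagonal matrix, eigenvalues are diagonal entries: λ₁ = -59, λ₂ = -53.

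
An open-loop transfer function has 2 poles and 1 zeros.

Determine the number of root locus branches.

Root locus has n branches where n = number of poles = 2.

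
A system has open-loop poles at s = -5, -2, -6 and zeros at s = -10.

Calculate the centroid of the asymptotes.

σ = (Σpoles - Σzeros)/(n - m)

σ = (Σpoles - Σzeros)/(n - m) = (-13 - (-10))/(3 - 1) = -3/2 = -1.5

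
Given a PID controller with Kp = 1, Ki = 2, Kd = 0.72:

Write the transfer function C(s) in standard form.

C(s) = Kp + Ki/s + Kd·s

Substituting values: C(s) = 1 + 2/s + 0.72s = (0.72s² + s + 2)/s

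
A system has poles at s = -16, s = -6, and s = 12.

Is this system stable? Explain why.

Pole(s) at s = 12 are not in the left half-plane. System is unstable.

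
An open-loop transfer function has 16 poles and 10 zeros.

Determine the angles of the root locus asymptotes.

n - m = 16 - 10 = 6. Angles: θk = (2k + 1)·180°/6 = 30°, 90°, 150°, 210°, 270°, 330°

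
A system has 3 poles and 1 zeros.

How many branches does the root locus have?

Root locus has n branches where n = number of poles = 3.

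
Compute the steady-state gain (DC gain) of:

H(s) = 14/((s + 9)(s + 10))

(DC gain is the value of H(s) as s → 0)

DC gain = H(0) = 14/(9 × 10) = 14/90 = 0.1556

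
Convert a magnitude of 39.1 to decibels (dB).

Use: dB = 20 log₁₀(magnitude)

dB = 20 log₁₀(39.1) = 31.8 dB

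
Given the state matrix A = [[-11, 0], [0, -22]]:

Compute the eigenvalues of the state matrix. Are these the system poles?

For diagonal matrix, eigenvalues are diagonal entries: λ₁ = -11, λ₂ = -22. Eigenvalues of A = system poles.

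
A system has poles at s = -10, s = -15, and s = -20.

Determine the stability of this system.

All poles are in the left half-plane. System is stable.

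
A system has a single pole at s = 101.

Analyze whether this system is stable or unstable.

Pole at s = 101 is in the right half-plane. Unstable.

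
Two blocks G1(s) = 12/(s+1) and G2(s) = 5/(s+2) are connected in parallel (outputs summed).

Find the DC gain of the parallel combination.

Parallel: G_eq = G1 + G2. DC gain = G1(0) + G2(0) = 12/1 + 5/2 = 12 + 2.5 = 14.5.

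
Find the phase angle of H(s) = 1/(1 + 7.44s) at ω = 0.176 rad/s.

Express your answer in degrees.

Phase = -arctan(ωτ) = -arctan(0.176 × 7.44) = -52.6°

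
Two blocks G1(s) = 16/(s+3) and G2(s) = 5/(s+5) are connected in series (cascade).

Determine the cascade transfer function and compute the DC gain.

Series: multiply transfer functions. G_eq = 16/(s+3) × 5/(s+5) = 80/((s+3)(s+5)). DC gain = 80/(3×5) = 5.3333.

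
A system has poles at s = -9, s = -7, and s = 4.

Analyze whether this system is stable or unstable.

Pole(s) at s = 4 are not in the left half-plane. System is unstable.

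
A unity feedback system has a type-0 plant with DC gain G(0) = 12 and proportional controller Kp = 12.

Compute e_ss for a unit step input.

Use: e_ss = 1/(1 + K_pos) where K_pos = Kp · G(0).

K_pos = Kp · G(0) = 12 × 12 = 144. e_ss = 1/(1 + 144) = 0.0069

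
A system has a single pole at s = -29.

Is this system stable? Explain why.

Pole at s = -29 is in the left half-plane. Stable.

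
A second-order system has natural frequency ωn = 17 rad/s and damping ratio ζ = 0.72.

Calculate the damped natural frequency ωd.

ωd = ωn√(1 - ζ²) = 17√(1 - 0.72²) = 11.8 rad/s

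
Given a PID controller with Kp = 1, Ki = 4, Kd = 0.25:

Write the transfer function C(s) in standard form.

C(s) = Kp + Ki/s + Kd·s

Substituting values: C(s) = 1 + 4/s + 0.25s = (0.25s² + s + 4)/s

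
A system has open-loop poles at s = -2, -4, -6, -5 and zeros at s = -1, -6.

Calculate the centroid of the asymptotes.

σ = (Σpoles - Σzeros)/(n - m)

σ = (Σpoles - Σzeros)/(n - m) = (-17 - (-7))/(4 - 2) = -10/2 = -5.0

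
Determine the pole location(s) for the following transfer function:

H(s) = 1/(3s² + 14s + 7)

Discriminant = 14² - 4×3×7 = 196 - 84 = 112 > 0, so two distinct real poles. Using quadratic formula: s = (-14 ± √112)/(2×3) = (-14 ± √112)/6, with √112 ≈ 10.5830. s₁ ≈ -0.5695, s₂ ≈ -4.0972. Poles: s₁ = -0.5695, s₂ = -4.0972.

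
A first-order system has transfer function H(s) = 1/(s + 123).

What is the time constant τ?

For H(s) = 1/(s + 1/τ), the pole is at -1/τ = -123, so τ = 1/123 = 0.0081 s.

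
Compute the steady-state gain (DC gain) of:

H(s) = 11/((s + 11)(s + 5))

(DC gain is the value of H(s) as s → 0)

DC gain = H(0) = 11/(11 × 5) = 11/55 = 0.2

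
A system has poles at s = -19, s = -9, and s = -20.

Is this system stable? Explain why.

All poles are in the left half-plane. System is stable.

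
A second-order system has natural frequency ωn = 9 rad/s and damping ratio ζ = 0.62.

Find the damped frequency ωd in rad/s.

ωd = ωn√(1 - ζ²) = 9√(1 - 0.62²) = 7.06 rad/s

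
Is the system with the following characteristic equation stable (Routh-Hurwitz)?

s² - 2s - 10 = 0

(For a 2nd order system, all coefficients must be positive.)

Coefficients: 1, -2, -10. b=-2, c=-10 not positive, so system is unstable.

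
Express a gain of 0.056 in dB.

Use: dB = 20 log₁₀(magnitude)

dB = 20 log₁₀(0.056) = -25.0 dB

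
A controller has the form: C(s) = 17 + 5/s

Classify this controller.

This is a Proportional-Integral (PI) controller.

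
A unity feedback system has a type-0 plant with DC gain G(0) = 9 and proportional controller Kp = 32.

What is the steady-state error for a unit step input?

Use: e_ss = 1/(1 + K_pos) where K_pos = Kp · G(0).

K_pos = Kp · G(0) = 32 × 9 = 288. e_ss = 1/(1 + 288) = 0.0035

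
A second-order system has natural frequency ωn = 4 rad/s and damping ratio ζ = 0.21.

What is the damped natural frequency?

ωd = ωn√(1 - ζ²) = 4√(1 - 0.21²) = 3.91 rad/s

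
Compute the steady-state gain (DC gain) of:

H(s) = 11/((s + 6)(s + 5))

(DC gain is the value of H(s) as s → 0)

DC gain = H(0) = 11/(6 × 5) = 11/30 = 0.3667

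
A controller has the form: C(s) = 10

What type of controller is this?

This is a Proportional (P) controller.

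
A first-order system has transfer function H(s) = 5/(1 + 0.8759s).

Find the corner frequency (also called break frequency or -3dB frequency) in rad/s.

Corner frequency = 1/τ = 1/0.8759 = 1.142 rad/s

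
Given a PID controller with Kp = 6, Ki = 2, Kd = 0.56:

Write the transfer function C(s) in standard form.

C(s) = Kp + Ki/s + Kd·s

Substituting values: C(s) = 6 + 2/s + 0.56s = (0.56s² + 6s + 2)/s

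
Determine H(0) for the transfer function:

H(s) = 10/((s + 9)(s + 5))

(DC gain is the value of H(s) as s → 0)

DC gain = H(0) = 10/(9 × 5) = 10/45 = 0.2222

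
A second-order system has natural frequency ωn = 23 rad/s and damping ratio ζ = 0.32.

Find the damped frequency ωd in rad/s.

ωd = ωn√(1 - ζ²) = 23√(1 - 0.32²) = 21.79 rad/s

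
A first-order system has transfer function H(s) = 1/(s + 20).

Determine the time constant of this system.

For H(s) = 1/(s + 1/τ), the pole is at -1/τ = -20, so τ = 1/20 = 0.05 s.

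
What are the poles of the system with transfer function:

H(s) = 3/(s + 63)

Pole is where denominator = 0: s + 63 = 0, so s = -63.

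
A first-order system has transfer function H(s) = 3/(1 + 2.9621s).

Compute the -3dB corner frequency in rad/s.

Corner frequency = 1/τ = 1/2.9621 = 0.338 rad/s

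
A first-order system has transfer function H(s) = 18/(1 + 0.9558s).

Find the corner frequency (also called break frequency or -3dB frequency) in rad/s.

Corner frequency = 1/τ = 1/0.9558 = 1.046 rad/s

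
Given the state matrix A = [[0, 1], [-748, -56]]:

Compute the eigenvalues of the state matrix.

det(A - λI) = λ² - (-56)λ + 748 = (λ - (-22))(λ - (-34)). Eigenvalues: -22, -34.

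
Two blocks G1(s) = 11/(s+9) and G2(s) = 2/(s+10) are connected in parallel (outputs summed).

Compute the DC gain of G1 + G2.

Parallel: G_eq = G1 + G2. DC gain = G1(0) + G2(0) = 11/9 + 2/10 = 1.2222 + 0.2 = 1.4222.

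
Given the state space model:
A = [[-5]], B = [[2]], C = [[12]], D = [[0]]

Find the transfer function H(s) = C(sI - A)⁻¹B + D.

(sI - A)⁻¹ = 1/(s + 5). H(s) = 12 × 2/(s + 5) + 0 = 24/(s + 5).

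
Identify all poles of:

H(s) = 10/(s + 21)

Pole is where denominator = 0: s + 21 = 0, so s = -21.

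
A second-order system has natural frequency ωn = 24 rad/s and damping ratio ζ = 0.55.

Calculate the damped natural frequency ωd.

ωd = ωn√(1 - ζ²) = 24√(1 - 0.55²) = 20.04 rad/s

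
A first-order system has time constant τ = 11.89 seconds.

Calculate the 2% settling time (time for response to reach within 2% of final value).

For first-order system, 2% settling time ≈ 4τ = 4 × 11.89 = 47.56 s.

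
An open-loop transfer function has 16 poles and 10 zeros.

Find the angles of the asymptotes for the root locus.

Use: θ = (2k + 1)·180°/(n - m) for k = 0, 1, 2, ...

n - m = 16 - 10 = 6. Angles: θk = (2k + 1)·180°/6 = 30°, 90°, 150°, 210°, 270°, 330°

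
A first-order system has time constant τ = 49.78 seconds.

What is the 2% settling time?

For first-order system, 2% settling time ≈ 4τ = 4 × 49.78 = 199.12 s.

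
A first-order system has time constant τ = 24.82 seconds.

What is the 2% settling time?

For first-order system, 2% settling time ≈ 4τ = 4 × 24.82 = 99.28 s.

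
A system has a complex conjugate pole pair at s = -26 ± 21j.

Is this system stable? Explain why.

Real part of poles is -26 (< 0, left half-plane). Stable.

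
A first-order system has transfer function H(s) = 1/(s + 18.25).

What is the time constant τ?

For H(s) = 1/(s + 1/τ), the pole is at -1/τ = -18.25, so τ = 1/18.25 = 0.0548 s.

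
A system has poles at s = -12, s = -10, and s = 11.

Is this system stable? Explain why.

Pole(s) at s = 11 are not in the left half-plane. System is unstable.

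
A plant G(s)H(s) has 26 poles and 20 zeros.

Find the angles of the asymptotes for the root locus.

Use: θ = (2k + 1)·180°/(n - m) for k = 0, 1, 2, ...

n - m = 26 - 20 = 6. Angles: θk = (2k + 1)·180°/6 = 30°, 90°, 150°, 210°, 270°, 330°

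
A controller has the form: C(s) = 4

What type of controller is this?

This is a Proportional (P) controller.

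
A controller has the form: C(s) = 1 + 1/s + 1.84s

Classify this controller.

This is a Proportional-Integral-Derivative (PID) controller.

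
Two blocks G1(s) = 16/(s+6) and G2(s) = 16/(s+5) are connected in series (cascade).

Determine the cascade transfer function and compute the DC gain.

Series: multiply transfer functions. G_eq = 16/(s+6) × 16/(s+5) = 256/((s+6)(s+5)). DC gain = 256/(6×5) = 8.5333.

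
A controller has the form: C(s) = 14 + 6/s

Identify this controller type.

This is a Proportional-Integral (PI) controller.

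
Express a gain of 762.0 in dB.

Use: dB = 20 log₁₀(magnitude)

dB = 20 log₁₀(762.0) = 57.6 dB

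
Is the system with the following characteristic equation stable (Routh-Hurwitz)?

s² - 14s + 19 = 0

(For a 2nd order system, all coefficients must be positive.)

Coefficients: 1, -14, 19. b=-14 not positive, so system is unstable.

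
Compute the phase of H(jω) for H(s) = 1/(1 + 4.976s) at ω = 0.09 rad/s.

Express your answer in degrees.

Phase = -arctan(ωτ) = -arctan(0.09 × 4.976) = -24.1°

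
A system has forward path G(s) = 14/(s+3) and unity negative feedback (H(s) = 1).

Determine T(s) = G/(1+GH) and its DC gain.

T(s) = G/(1+GH) = [14/(s+3)] / [1 + 14/(s+3)] = 14/(s+3+14) = 14/(s+17). DC gain = 14/17 = 0.8235.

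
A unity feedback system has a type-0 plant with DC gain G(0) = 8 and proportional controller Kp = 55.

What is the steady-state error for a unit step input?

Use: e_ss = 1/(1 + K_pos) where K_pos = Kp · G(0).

K_pos = Kp · G(0) = 55 × 8 = 440. e_ss = 1/(1 + 440) = 0.0023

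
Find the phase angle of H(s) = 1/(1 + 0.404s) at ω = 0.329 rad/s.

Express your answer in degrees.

Phase = -arctan(ωτ) = -arctan(0.329 × 0.404) = -7.6°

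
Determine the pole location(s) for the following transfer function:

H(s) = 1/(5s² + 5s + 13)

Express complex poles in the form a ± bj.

Discriminant = 5² - 4×5×13 = 25 - 260 = -235 < 0, so the poles are a complex conjugate pair s = (-5 ± j√235)/(2×5). Real part = -5/(2×5) = -5/10 = -0.5; imaginary part = ±√235/(2×5) ≈ 1.5330. Poles: s = -0.5 ± 1.5330j.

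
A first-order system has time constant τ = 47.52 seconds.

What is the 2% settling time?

For first-order system, 2% settling time ≈ 4τ = 4 × 47.52 = 190.08 s.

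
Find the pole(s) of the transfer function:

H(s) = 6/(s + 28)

Pole is where denominator = 0: s + 28 = 0, so s = -28.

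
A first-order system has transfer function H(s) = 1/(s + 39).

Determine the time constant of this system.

For H(s) = 1/(s + 1/τ), the pole is at -1/τ = -39, so τ = 1/39 = 0.0256 s.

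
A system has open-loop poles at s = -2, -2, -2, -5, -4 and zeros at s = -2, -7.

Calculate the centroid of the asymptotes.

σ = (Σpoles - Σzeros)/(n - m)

σ = (Σpoles - Σzeros)/(n - m) = (-15 - (-9))/(5 - 2) = -6/3 = -2.0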